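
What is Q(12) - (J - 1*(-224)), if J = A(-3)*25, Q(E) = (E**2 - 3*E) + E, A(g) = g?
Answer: -29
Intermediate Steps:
Q(E) = E**2 - 2*E
J = -75 (J = -3*25 = -75)
Q(12) - (J - 1*(-224)) = 12*(-2 + 12) - (-75 - 1*(-224)) = 12*10 - (-75 + 224) = 120 - 1*149 = 120 - 149 = -29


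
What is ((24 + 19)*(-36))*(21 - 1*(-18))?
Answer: -60372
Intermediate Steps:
((24 + 19)*(-36))*(21 - 1*(-18)) = (43*(-36))*(21 + 18) = -1548*39 = -60372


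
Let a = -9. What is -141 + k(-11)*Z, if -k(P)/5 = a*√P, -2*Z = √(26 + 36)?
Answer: -141 - 45*I*√682/2 ≈ -141.0 - 587.59*I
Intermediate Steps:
Z = -√62/2 (Z = -√(26 + 36)/2 = -√62/2 ≈ -3.9370)
k(P) = 45*√P (k(P) = -(-45)*√P = 45*√P)
-141 + k(-11)*Z = -141 + (45*√(-11))*(-√62/2) = -141 + (45*(I*√11))*(-√62/2) = -141 + (45*I*√11)*(-√62/2) = -141 - 45*I*√682/2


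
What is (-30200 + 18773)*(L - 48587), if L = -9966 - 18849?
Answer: 884472654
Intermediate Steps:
L = -28815
(-30200 + 18773)*(L - 48587) = (-30200 + 18773)*(-28815 - 48587) = -11427*(-77402) = 884472654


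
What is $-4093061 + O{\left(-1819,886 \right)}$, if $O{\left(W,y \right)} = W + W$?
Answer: $-4096699$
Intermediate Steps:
$O{\left(W,y \right)} = 2 W$
$-4093061 + O{\left(-1819,886 \right)} = -4093061 + 2 \left(-1819\right) = -4093061 - 3638 = -4096699$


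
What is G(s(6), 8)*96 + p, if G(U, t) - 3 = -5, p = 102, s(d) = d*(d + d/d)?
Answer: -90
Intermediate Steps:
s(d) = d*(1 + d) (s(d) = d*(d + 1) = d*(1 + d))
G(U, t) = -2 (G(U, t) = 3 - 5 = -2)
G(s(6), 8)*96 + p = -2*96 + 102 = -192 + 102 = -90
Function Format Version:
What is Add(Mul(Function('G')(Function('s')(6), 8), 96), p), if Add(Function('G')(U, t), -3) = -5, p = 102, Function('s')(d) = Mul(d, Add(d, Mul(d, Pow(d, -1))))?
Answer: -90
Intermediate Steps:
Function('s')(d) = Mul(d, Add(1, d)) (Function('s')(d) = Mul(d, Add(d, 1)) = Mul(d, Add(1, d)))
Function('G')(U, t) = -2 (Function('G')(U, t) = Add(3, -5) = -2)
Add(Mul(Function('G')(Function('s')(6), 8), 96), p) = Add(Mul(-2, 96), 102) = Add(-192, 102) = -90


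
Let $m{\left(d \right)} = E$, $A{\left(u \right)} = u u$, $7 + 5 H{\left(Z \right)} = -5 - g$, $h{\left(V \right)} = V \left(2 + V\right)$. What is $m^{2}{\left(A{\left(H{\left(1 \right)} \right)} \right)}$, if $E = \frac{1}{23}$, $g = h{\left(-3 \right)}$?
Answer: $\frac{1}{529} \approx 0.0018904$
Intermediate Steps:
$g = 3$ ($g = - 3 \left(2 - 3\right) = \left(-3\right) \left(-1\right) = 3$)
$H{\left(Z \right)} = -3$ ($H{\left(Z \right)} = - \frac{7}{5} + \frac{-5 - 3}{5} = - \frac{7}{5} + \frac{1}{5} \left(-8\right) = - \frac{7}{5} - \frac{8}{5} = -3$)
$E = \frac{1}{23} \approx 0.043478$
$A{\left(u \right)} = u^{2}$
$m{\left(d \right)} = \frac{1}{23}$
$m^{2}{\left(A{\left(H{\left(1 \right)} \right)} \right)} = \left(\frac{1}{23}\right)^{2} = \frac{1}{529}$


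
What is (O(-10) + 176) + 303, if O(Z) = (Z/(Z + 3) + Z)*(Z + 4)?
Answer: 3713/7 ≈ 530.43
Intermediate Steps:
O(Z) = (4 + Z)*(Z + Z/(3 + Z)) (O(Z) = (Z/(3 + Z) + Z)*(4 + Z) = (Z + Z/(3 + Z))*(4 + Z) = (4 + Z)*(Z + Z/(3 + Z)))
(O(-10) + 176) + 303 = (-10*(16 + (-10)² + 8*(-10))/(3 - 10) + 176) + 303 = (-10*(16 + 100 - 80)/(-7) + 176) + 303 = (-10*(-⅐)*36 + 176) + 303 = (360/7 + 176) + 303 = 1592/7 + 303 = 3713/7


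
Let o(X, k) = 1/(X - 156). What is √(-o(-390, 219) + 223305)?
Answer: √66570793926/546 ≈ 472.55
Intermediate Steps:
o(X, k) = 1/(-156 + X)
√(-o(-390, 219) + 223305) = √(-1/(-156 - 390) + 223305) = √(-1/(-546) + 223305) = √(-1*(-1/546) + 223305) = √(1/546 + 223305) = √(121924531/546) = √66570793926/546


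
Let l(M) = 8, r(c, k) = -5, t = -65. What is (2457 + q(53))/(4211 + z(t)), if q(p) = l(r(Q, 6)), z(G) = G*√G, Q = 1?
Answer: 10380115/18007146 + 160225*I*√65/18007146 ≈ 0.57644 + 0.071737*I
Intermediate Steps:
z(G) = G^(3/2)
q(p) = 8
(2457 + q(53))/(4211 + z(t)) = (2457 + 8)/(4211 + (-65)^(3/2)) = 2465/(4211 - 65*I*√65)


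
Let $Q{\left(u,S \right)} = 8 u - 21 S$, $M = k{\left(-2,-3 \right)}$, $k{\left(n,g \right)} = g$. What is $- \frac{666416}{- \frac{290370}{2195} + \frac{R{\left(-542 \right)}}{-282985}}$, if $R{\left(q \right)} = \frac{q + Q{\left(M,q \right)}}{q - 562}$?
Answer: $\frac{2856225200371080}{566975297323} \approx 5037.7$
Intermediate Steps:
$M = -3$
$Q{\left(u,S \right)} = - 21 S + 8 u$
$R{\left(q \right)} = \frac{-24 - 20 q}{-562 + q}$ ($R{\left(q \right)} = \frac{q - \left(24 + 21 q\right)}{q - 562} = \frac{q - \left(24 + 21 q\right)}{-562 + q} = \frac{-24 - 20 q}{-562 + q}$)
$- \frac{666416}{- \frac{290370}{2195} + \frac{R{\left(-542 \right)}}{-282985}} = - \frac{666416}{- \frac{290370}{2195} + \frac{4 \frac{1}{-562 - 542} \left(-6 - -2710\right)}{-282985}} = - \frac{666416}{\left(-290370\right) \frac{1}{2195} + \frac{4 \left(-6 + 2710\right)}{-1104} \left(- \frac{1}{282985}\right)} = - \frac{666416}{- \frac{58074}{439} + 4 \left(- \frac{1}{1104}\right) 2704 \left(- \frac{1}{282985}\right)} = - \frac{666416}{- \frac{58074}{439} - - \frac{676}{19525965}} = - \frac{666416}{- \frac{58074}{439} + \frac{676}{19525965}} = - \frac{666416}{- \frac{1133950594646}{8571898635}} = \left(-666416\right) \left(- \frac{8571898635}{1133950594646}\right) = \frac{2856225200371080}{566975297323}$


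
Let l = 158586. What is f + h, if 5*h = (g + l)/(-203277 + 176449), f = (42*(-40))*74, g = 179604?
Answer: -1667662299/13414 ≈ -1.2432e+5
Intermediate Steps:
f = -124320 (f = -1680*74 = -124320)
h = -33819/13414 (h = ((179604 + 158586)/(-203277 + 176449))/5 = (338190/(-26828))/5 = (338190*(-1/26828))/5 = (⅕)*(-169095/13414) = -33819/13414 ≈ -2.5212)
f + h = -124320 - 33819/13414 = -1667662299/13414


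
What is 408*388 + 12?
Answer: 158316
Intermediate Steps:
408*388 + 12 = 158304 + 12 = 158316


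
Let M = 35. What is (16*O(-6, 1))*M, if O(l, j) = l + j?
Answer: -2800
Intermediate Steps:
O(l, j) = j + l
(16*O(-6, 1))*M = (16*(1 - 6))*35 = (16*(-5))*35 = -80*35 = -2800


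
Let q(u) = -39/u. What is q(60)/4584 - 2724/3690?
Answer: -925127/1252960 ≈ -0.73835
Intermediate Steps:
q(60)/4584 - 2724/3690 = -39/60/4584 - 2724/3690 = -39*1/60*(1/4584) - 2724*1/3690 = -13/20*1/4584 - 454/615 = -13/91680 - 454/615 = -925127/1252960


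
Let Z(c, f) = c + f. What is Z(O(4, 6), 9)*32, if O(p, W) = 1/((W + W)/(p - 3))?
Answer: 872/3 ≈ 290.67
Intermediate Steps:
O(p, W) = (-3 + p)/(2*W) (O(p, W) = 1/((2*W)/(-3 + p)) = 1/(2*W/(-3 + p)) = (-3 + p)/(2*W))
Z(O(4, 6), 9)*32 = ((½)*(-3 + 4)/6 + 9)*32 = ((½)*(⅙)*1 + 9)*32 = (1/12 + 9)*32 = (109/12)*32 = 872/3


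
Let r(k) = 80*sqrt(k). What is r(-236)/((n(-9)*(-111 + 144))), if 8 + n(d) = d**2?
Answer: 160*I*sqrt(59)/2409 ≈ 0.51016*I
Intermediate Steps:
n(d) = -8 + d**2
r(-236)/((n(-9)*(-111 + 144))) = (80*sqrt(-236))/(((-8 + (-9)**2)*(-111 + 144))) = (80*(2*I*sqrt(59)))/(((-8 + 81)*33)) = (160*I*sqrt(59))/((73*33)) = (160*I*sqrt(59))/2409 = (160*I*sqrt(59))*(1/2409) = 160*I*sqrt(59)/2409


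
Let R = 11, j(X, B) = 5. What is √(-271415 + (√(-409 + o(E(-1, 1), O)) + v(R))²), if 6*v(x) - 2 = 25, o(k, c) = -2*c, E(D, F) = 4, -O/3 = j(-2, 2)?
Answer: √(-1087095 + 36*I*√379)/2 ≈ 0.16805 + 521.32*I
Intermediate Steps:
O = -15 (O = -3*5 = -15)
v(x) = 9/2 (v(x) = ⅓ + (⅙)*25 = ⅓ + 25/6 = 9/2)
√(-271415 + (√(-409 + o(E(-1, 1), O)) + v(R))²) = √(-271415 + (√(-409 - 2*(-15)) + 9/2)²) = √(-271415 + (√(-409 + 30) + 9/2)²) = √(-271415 + (√(-379) + 9/2)²) = √(-271415 + (I*√379 + 9/2)²) = √(-271415 + (9/2 + I*√379)²)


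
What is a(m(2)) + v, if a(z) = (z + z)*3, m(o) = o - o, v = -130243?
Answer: -130243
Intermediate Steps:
m(o) = 0
a(z) = 6*z (a(z) = (2*z)*3 = 6*z)
a(m(2)) + v = 6*0 - 130243 = 0 - 130243 = -130243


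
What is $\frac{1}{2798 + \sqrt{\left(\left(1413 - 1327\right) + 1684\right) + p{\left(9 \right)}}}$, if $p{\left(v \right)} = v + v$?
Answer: $\frac{1399}{3913508} - \frac{\sqrt{447}}{3913508} \approx 0.00035208$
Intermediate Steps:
$p{\left(v \right)} = 2 v$
$\frac{1}{2798 + \sqrt{\left(\left(1413 - 1327\right) + 1684\right) + p{\left(9 \right)}}} = \frac{1}{2798 + \sqrt{\left(\left(1413 - 1327\right) + 1684\right) + 2 \cdot 9}} = \frac{1}{2798 + \sqrt{\left(86 + 1684\right) + 18}} = \frac{1}{2798 + \sqrt{1770 + 18}} = \frac{1}{2798 + \sqrt{1788}} = \frac{1}{2798 + 2 \sqrt{447}}$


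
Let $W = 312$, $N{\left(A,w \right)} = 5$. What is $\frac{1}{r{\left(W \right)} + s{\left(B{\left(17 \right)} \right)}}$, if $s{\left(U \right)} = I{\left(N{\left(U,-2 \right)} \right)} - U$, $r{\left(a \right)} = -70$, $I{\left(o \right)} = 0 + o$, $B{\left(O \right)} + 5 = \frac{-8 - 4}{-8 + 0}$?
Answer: $- \frac{2}{123} \approx -0.01626$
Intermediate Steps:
$B{\left(O \right)} = - \frac{7}{2}$ ($B{\left(O \right)} = -5 + \frac{-8 - 4}{-8 + 0} = -5 - \frac{12}{-8} = -5 - - \frac{3}{2} = -5 + \frac{3}{2} = - \frac{7}{2}$)
$I{\left(o \right)} = o$
$s{\left(U \right)} = 5 - U$
$\frac{1}{r{\left(W \right)} + s{\left(B{\left(17 \right)} \right)}} = \frac{1}{-70 + \left(5 - - \frac{7}{2}\right)} = \frac{1}{-70 + \left(5 + \frac{7}{2}\right)} = \frac{1}{-70 + \frac{17}{2}} = \frac{1}{- \frac{123}{2}} = - \frac{2}{123}$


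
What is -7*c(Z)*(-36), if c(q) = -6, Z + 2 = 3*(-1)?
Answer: -1512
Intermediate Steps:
Z = -5 (Z = -2 + 3*(-1) = -2 - 3 = -5)
-7*c(Z)*(-36) = -7*(-6)*(-36) = 42*(-36) = -1512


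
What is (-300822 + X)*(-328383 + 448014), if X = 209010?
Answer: -10983561372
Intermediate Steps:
(-300822 + X)*(-328383 + 448014) = (-300822 + 209010)*(-328383 + 448014) = -91812*119631 = -10983561372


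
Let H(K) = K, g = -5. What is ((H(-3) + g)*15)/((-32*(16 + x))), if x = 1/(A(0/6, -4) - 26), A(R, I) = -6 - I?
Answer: 35/149 ≈ 0.23490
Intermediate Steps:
x = -1/28 (x = 1/((-6 - 1*(-4)) - 26) = 1/((-6 + 4) - 26) = 1/(-2 - 26) = 1/(-28) = -1/28 ≈ -0.035714)
((H(-3) + g)*15)/((-32*(16 + x))) = ((-3 - 5)*15)/((-32*(16 - 1/28))) = (-8*15)/((-32*447/28)) = -120/(-3576/7) = -120*(-7/3576) = 35/149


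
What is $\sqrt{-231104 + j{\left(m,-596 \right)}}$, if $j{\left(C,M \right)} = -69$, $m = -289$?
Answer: $23 i \sqrt{437} \approx 480.8 i$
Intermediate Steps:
$\sqrt{-231104 + j{\left(m,-596 \right)}} = \sqrt{-231104 - 69} = \sqrt{-231173} = 23 i \sqrt{437}$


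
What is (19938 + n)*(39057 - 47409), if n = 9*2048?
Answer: -320466240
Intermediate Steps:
n = 18432
(19938 + n)*(39057 - 47409) = (19938 + 18432)*(39057 - 47409) = 38370*(-8352) = -320466240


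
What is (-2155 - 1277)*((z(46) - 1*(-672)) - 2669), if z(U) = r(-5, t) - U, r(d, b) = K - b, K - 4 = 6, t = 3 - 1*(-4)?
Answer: 7001280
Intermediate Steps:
t = 7 (t = 3 + 4 = 7)
K = 10 (K = 4 + 6 = 10)
r(d, b) = 10 - b
z(U) = 3 - U (z(U) = (10 - 1*7) - U = (10 - 7) - U = 3 - U)
(-2155 - 1277)*((z(46) - 1*(-672)) - 2669) = (-2155 - 1277)*(((3 - 1*46) - 1*(-672)) - 2669) = -3432*(((3 - 46) + 672) - 2669) = -3432*((-43 + 672) - 2669) = -3432*(629 - 2669) = -3432*(-2040) = 7001280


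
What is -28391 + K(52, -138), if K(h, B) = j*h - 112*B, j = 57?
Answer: -9971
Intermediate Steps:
K(h, B) = -112*B + 57*h (K(h, B) = 57*h - 112*B = -112*B + 57*h)
-28391 + K(52, -138) = -28391 + (-112*(-138) + 57*52) = -28391 + (15456 + 2964) = -28391 + 18420 = -9971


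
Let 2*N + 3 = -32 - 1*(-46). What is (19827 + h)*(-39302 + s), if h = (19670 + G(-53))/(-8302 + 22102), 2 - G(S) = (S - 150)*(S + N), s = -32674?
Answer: -1641188531741/1150 ≈ -1.4271e+9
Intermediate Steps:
N = 11/2 (N = -3/2 + (-32 - 1*(-46))/2 = -3/2 + (-32 + 46)/2 = -3/2 + (1/2)*14 = -3/2 + 7 = 11/2 ≈ 5.5000)
G(S) = 2 - (-150 + S)*(11/2 + S) (G(S) = 2 - (S - 150)*(S + 11/2) = 2 - (-150 + S)*(11/2 + S))
h = 20059/27600 (h = (19670 + (827 - 1*(-53)**2 + (289/2)*(-53)))/(-8302 + 22102) = (19670 + (827 - 1*2809 - 15317/2))/13800 = (19670 + (827 - 2809 - 15317/2))*(1/13800) = (19670 - 19281/2)*(1/13800) = (20059/2)*(1/13800) = 20059/27600 ≈ 0.72678)
(19827 + h)*(-39302 + s) = (19827 + 20059/27600)*(-39302 - 32674) = (547245259/27600)*(-71976) = -1641188531741/1150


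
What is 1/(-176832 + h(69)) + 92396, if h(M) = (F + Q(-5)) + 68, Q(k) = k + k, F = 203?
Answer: 16314454115/176571 ≈ 92396.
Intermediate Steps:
Q(k) = 2*k
h(M) = 261 (h(M) = (203 + 2*(-5)) + 68 = (203 - 10) + 68 = 193 + 68 = 261)
1/(-176832 + h(69)) + 92396 = 1/(-176832 + 261) + 92396 = 1/(-176571) + 92396 = -1/176571 + 92396 = 16314454115/176571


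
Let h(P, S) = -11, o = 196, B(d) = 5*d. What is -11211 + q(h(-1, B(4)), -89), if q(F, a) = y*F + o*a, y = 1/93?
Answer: -2664926/93 ≈ -28655.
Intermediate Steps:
y = 1/93 ≈ 0.010753
q(F, a) = 196*a + F/93 (q(F, a) = F/93 + 196*a = 196*a + F/93)
-11211 + q(h(-1, B(4)), -89) = -11211 + (196*(-89) + (1/93)*(-11)) = -11211 + (-17444 - 11/93) = -11211 - 1622303/93 = -2664926/93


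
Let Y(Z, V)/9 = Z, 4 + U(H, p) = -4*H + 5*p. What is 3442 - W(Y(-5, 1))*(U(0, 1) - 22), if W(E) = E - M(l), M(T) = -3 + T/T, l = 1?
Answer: 2539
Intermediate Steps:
U(H, p) = -4 - 4*H + 5*p (U(H, p) = -4 + (-4*H + 5*p) = -4 - 4*H + 5*p)
Y(Z, V) = 9*Z
M(T) = -2 (M(T) = -3 + 1 = -2)
W(E) = 2 + E (W(E) = E - 1*(-2) = E + 2 = 2 + E)
3442 - W(Y(-5, 1))*(U(0, 1) - 22) = 3442 - (2 + 9*(-5))*((-4 - 4*0 + 5*1) - 22) = 3442 - (2 - 45)*((-4 + 0 + 5) - 22) = 3442 - (-43)*(1 - 22) = 3442 - (-43)*(-21) = 3442 - 1*903 = 3442 - 903 = 2539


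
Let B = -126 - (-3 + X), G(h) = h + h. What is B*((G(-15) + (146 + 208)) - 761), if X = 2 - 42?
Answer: 36271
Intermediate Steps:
G(h) = 2*h
X = -40
B = -83 (B = -126 - (-3 - 40) = -126 - 1*(-43) = -126 + 43 = -83)
B*((G(-15) + (146 + 208)) - 761) = -83*((2*(-15) + (146 + 208)) - 761) = -83*((-30 + 354) - 761) = -83*(324 - 761) = -83*(-437) = 36271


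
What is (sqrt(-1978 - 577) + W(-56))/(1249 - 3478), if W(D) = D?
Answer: 56/2229 - I*sqrt(2555)/2229 ≈ 0.025123 - 0.022677*I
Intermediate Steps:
(sqrt(-1978 - 577) + W(-56))/(1249 - 3478) = (sqrt(-1978 - 577) - 56)/(1249 - 3478) = (sqrt(-2555) - 56)/(-2229) = (I*sqrt(2555) - 56)*(-1/2229) = (-56 + I*sqrt(2555))*(-1/2229) = 56/2229 - I*sqrt(2555)/2229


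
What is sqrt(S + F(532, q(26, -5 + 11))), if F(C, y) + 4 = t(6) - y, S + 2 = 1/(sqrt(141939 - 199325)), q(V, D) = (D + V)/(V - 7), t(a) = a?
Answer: sqrt(-2002237021568 - 20716346*I*sqrt(57386))/1090334 ≈ 0.0016083 - 1.2978*I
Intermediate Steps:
q(V, D) = (D + V)/(-7 + V)
S = -2 - I*sqrt(57386)/57386 (S = -2 + 1/(sqrt(141939 - 199325)) = -2 + 1/(sqrt(-57386)) = -2 + 1/(I*sqrt(57386)) = -2 - I*sqrt(57386)/57386 ≈ -2.0 - 0.0041744*I)
F(C, y) = 2 - y (F(C, y) = -4 + (6 - y) = 2 - y)
sqrt(S + F(532, q(26, -5 + 11))) = sqrt((-2 - I*sqrt(57386)/57386) + (2 - ((-5 + 11) + 26)/(-7 + 26))) = sqrt((-2 - I*sqrt(57386)/57386) + (2 - (6 + 26)/19)) = sqrt((-2 - I*sqrt(57386)/57386) + (2 - 32/19)) = sqrt((-2 - I*sqrt(57386)/57386) + 6/19) = sqrt(-32/19 - I*sqrt(57386)/57386)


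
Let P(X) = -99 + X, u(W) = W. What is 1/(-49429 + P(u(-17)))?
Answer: -1/49545 ≈ -2.0184e-5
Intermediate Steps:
1/(-49429 + P(u(-17))) = 1/(-49429 + (-99 - 17)) = 1/(-49429 - 116) = 1/(-49545) = -1/49545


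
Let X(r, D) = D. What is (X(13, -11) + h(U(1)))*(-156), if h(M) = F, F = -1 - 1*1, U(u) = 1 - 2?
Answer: 2028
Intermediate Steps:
U(u) = -1
F = -2 (F = -1 - 1 = -2)
h(M) = -2
(X(13, -11) + h(U(1)))*(-156) = (-11 - 2)*(-156) = -13*(-156) = 2028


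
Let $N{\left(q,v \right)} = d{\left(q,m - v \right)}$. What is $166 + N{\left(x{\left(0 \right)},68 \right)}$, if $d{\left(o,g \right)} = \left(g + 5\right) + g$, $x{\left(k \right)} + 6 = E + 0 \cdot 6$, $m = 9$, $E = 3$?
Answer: $53$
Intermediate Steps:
$x{\left(k \right)} = -3$ ($x{\left(k \right)} = -6 + \left(3 + 0 \cdot 6\right) = -6 + \left(3 + 0\right) = -6 + 3 = -3$)
$d{\left(o,g \right)} = 5 + 2 g$ ($d{\left(o,g \right)} = \left(5 + g\right) + g = 5 + 2 g$)
$N{\left(q,v \right)} = 23 - 2 v$ ($N{\left(q,v \right)} = 5 + 2 \left(9 - v\right) = 5 - \left(-18 + 2 v\right) = 23 - 2 v$)
$166 + N{\left(x{\left(0 \right)},68 \right)} = 166 + \left(23 - 136\right) = 166 - 113 = 53$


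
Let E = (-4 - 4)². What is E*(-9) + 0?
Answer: -576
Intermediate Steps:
E = 64 (E = (-8)² = 64)
E*(-9) + 0 = 64*(-9) + 0 = -576 + 0 = -576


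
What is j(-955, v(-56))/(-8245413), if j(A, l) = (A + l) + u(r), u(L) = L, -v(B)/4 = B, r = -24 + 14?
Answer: 247/2748471 ≈ 8.9868e-5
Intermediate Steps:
r = -10
v(B) = -4*B
j(A, l) = -10 + A + l (j(A, l) = (A + l) - 10 = -10 + A + l)
j(-955, v(-56))/(-8245413) = (-10 - 955 - 4*(-56))/(-8245413) = (-10 - 955 + 224)*(-1/8245413) = -741*(-1/8245413) = 247/2748471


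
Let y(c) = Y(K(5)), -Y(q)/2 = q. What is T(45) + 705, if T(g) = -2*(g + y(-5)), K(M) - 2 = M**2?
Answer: 723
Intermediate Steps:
K(M) = 2 + M**2
Y(q) = -2*q
y(c) = -54 (y(c) = -2*(2 + 5**2) = -2*(2 + 25) = -2*27 = -54)
T(g) = 108 - 2*g (T(g) = -2*(g - 54) = -2*(-54 + g) = 108 - 2*g)
T(45) + 705 = (108 - 2*45) + 705 = (108 - 90) + 705 = 18 + 705 = 723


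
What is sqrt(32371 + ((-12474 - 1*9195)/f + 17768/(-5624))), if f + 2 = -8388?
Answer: sqrt(1126115540047157790)/5898170 ≈ 179.92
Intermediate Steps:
f = -8390 (f = -2 - 8388 = -8390)
sqrt(32371 + ((-12474 - 1*9195)/f + 17768/(-5624))) = sqrt(32371 + ((-12474 - 1*9195)/(-8390) + 17768/(-5624))) = sqrt(32371 + ((-12474 - 9195)*(-1/8390) + 17768*(-1/5624))) = sqrt(32371 + (-21669*(-1/8390) - 2221/703)) = sqrt(32371 + (21669/8390 - 2221/703)) = sqrt(32371 - 3400883/5898170) = sqrt(190926260187/5898170) = sqrt(1126115540047157790)/5898170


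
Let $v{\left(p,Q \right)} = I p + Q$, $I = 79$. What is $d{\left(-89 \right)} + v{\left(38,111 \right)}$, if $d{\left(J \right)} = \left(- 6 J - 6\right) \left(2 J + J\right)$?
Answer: $-137863$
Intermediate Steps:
$v{\left(p,Q \right)} = Q + 79 p$ ($v{\left(p,Q \right)} = 79 p + Q = Q + 79 p$)
$d{\left(J \right)} = 3 J \left(-6 - 6 J\right)$ ($d{\left(J \right)} = \left(-6 - 6 J\right) 3 J = 3 J \left(-6 - 6 J\right)$)
$d{\left(-89 \right)} + v{\left(38,111 \right)} = \left(-18\right) \left(-89\right) \left(1 - 89\right) + \left(111 + 79 \cdot 38\right) = \left(-18\right) \left(-89\right) \left(-88\right) + \left(111 + 3002\right) = -140976 + 3113 = -137863$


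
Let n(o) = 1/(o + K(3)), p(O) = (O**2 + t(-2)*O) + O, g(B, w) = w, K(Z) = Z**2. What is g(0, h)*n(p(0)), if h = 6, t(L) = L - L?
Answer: 2/3 ≈ 0.66667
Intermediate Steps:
t(L) = 0
p(O) = O + O**2 (p(O) = (O**2 + 0*O) + O = (O**2 + 0) + O = O**2 + O = O + O**2)
n(o) = 1/(9 + o) (n(o) = 1/(o + 3**2) = 1/(o + 9) = 1/(9 + o))
g(0, h)*n(p(0)) = 6/(9 + 0*(1 + 0)) = 6/(9 + 0*1) = 6/(9 + 0) = 6/9 = 6*(1/9) = 2/3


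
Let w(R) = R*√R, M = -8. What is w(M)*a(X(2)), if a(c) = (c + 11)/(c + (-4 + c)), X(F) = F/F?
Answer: 96*I*√2 ≈ 135.76*I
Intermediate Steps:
w(R) = R^(3/2)
X(F) = 1
a(c) = (11 + c)/(-4 + 2*c)
w(M)*a(X(2)) = (-8)^(3/2)*((11 + 1)/(2*(-2 + 1))) = (-16*I*√2)*((½)*12/(-1)) = (-16*I*√2)*((½)*(-1)*12) = -16*I*√2*(-6) = 96*I*√2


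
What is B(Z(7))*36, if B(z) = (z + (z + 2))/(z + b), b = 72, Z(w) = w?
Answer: 576/79 ≈ 7.2911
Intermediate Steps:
B(z) = (2 + 2*z)/(72 + z) (B(z) = (z + (z + 2))/(z + 72) = (z + (2 + z))/(72 + z) = (2 + 2*z)/(72 + z))
B(Z(7))*36 = (2*(1 + 7)/(72 + 7))*36 = (2*8/79)*36 = (2*(1/79)*8)*36 = (16/79)*36 = 576/79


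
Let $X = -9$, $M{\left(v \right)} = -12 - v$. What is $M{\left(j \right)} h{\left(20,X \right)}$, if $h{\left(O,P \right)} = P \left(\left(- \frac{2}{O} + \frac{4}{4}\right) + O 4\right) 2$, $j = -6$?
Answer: $\frac{43686}{5} \approx 8737.2$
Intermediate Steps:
$h{\left(O,P \right)} = 2 P \left(1 - \frac{2}{O} + 4 O\right)$ ($h{\left(O,P \right)} = P \left(\left(- \frac{2}{O} + 4 \cdot \frac{1}{4}\right) + 4 O\right) 2 = P \left(\left(- \frac{2}{O} + 1\right) + 4 O\right) 2 = P \left(\left(1 - \frac{2}{O}\right) + 4 O\right) 2 = P \left(1 - \frac{2}{O} + 4 O\right) 2 = 2 P \left(1 - \frac{2}{O} + 4 O\right)$)
$M{\left(j \right)} h{\left(20,X \right)} = \left(-12 - -6\right) 2 \left(-9\right) \frac{1}{20} \left(-2 + 20 \left(1 + 4 \cdot 20\right)\right) = \left(-12 + 6\right) 2 \left(-9\right) \frac{1}{20} \left(-2 + 20 \left(1 + 80\right)\right) = - 6 \cdot 2 \left(-9\right) \frac{1}{20} \left(-2 + 20 \cdot 81\right) = - 6 \cdot 2 \left(-9\right) \frac{1}{20} \left(-2 + 1620\right) = - 6 \cdot 2 \left(-9\right) \frac{1}{20} \cdot 1618 = \left(-6\right) \left(- \frac{7281}{5}\right) = \frac{43686}{5}$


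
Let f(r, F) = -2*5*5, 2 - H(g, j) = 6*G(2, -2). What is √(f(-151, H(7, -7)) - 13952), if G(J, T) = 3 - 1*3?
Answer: I*√14002 ≈ 118.33*I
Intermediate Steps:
G(J, T) = 0 (G(J, T) = 3 - 3 = 0)
H(g, j) = 2 (H(g, j) = 2 - 6*0 = 2 - 1*0 = 2 + 0 = 2)
f(r, F) = -50 (f(r, F) = -10*5 = -50)
√(f(-151, H(7, -7)) - 13952) = √(-50 - 13952) = √(-14002) = I*√14002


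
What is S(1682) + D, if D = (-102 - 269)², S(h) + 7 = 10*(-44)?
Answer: 137194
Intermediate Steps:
S(h) = -447 (S(h) = -7 + 10*(-44) = -7 - 440 = -447)
D = 137641 (D = (-371)² = 137641)
S(1682) + D = -447 + 137641 = 137194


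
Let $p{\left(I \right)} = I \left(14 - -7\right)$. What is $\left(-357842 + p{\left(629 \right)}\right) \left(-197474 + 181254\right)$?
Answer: $5589947260$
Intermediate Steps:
$p{\left(I \right)} = 21 I$ ($p{\left(I \right)} = I \left(14 + 7\right) = I 21 = 21 I$)
$\left(-357842 + p{\left(629 \right)}\right) \left(-197474 + 181254\right) = \left(-357842 + 21 \cdot 629\right) \left(-197474 + 181254\right) = \left(-357842 + 13209\right) \left(-16220\right) = \left(-344633\right) \left(-16220\right) = 5589947260$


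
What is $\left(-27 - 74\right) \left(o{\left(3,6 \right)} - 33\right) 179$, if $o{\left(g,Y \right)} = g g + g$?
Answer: $379659$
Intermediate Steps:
$o{\left(g,Y \right)} = g + g^{2}$ ($o{\left(g,Y \right)} = g^{2} + g = g + g^{2}$)
$\left(-27 - 74\right) \left(o{\left(3,6 \right)} - 33\right) 179 = \left(-27 - 74\right) \left(3 \left(1 + 3\right) - 33\right) 179 = - 101 \left(3 \cdot 4 - 33\right) 179 = - 101 \left(12 - 33\right) 179 = \left(-101\right) \left(-21\right) 179 = 2121 \cdot 179 = 379659$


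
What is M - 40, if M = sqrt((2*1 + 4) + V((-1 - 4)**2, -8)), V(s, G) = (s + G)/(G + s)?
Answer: -40 + sqrt(7) ≈ -37.354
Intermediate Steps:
V(s, G) = 1 (V(s, G) = (G + s)/(G + s) = 1)
M = sqrt(7) (M = sqrt((2*1 + 4) + 1) = sqrt((2 + 4) + 1) = sqrt(6 + 1) = sqrt(7) ≈ 2.6458)
M - 40 = sqrt(7) - 40 = -40 + sqrt(7)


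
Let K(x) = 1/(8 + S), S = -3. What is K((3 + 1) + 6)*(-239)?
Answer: -239/5 ≈ -47.800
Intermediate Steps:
K(x) = ⅕ (K(x) = 1/(8 - 3) = 1/5 = ⅕)
K((3 + 1) + 6)*(-239) = (⅕)*(-239) = -239/5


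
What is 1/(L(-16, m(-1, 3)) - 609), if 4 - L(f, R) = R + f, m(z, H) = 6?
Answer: -1/595 ≈ -0.0016807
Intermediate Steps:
L(f, R) = 4 - R - f (L(f, R) = 4 - (R + f) = 4 + (-R - f) = 4 - R - f)
1/(L(-16, m(-1, 3)) - 609) = 1/((4 - 1*6 - 1*(-16)) - 609) = 1/((4 - 6 + 16) - 609) = 1/(14 - 609) = 1/(-595) = -1/595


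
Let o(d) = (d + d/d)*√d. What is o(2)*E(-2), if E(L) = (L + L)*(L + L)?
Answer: 48*√2 ≈ 67.882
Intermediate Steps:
o(d) = √d*(1 + d) (o(d) = (d + 1)*√d = (1 + d)*√d = √d*(1 + d))
E(L) = 4*L² (E(L) = (2*L)*(2*L) = 4*L²)
o(2)*E(-2) = (√2*(1 + 2))*(4*(-2)²) = (√2*3)*(4*4) = (3*√2)*16 = 48*√2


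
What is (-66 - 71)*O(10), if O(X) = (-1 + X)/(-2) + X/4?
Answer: 274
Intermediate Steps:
O(X) = ½ - X/4 (O(X) = (-1 + X)*(-½) + X*(¼) = (½ - X/2) + X/4 = ½ - X/4)
(-66 - 71)*O(10) = (-66 - 71)*(½ - ¼*10) = -137*(½ - 5/2) = -137*(-2) = 274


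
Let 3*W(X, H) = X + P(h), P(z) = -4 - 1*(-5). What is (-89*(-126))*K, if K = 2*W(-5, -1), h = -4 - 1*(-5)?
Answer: -29904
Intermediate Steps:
h = 1 (h = -4 + 5 = 1)
P(z) = 1 (P(z) = -4 + 5 = 1)
W(X, H) = ⅓ + X/3 (W(X, H) = (X + 1)/3 = (1 + X)/3 = ⅓ + X/3)
K = -8/3 (K = 2*(⅓ + (⅓)*(-5)) = 2*(⅓ - 5/3) = 2*(-4/3) = -8/3 ≈ -2.6667)
(-89*(-126))*K = -89*(-126)*(-8/3) = 11214*(-8/3) = -29904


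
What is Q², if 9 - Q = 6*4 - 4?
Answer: 121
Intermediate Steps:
Q = -11 (Q = 9 - (6*4 - 4) = 9 - (24 - 4) = 9 - 1*20 = 9 - 20 = -11)
Q² = (-11)² = 121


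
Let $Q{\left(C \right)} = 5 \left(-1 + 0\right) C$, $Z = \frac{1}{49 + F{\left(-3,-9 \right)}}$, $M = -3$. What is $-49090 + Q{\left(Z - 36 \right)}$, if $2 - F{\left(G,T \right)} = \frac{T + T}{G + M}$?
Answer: $- \frac{2347685}{48} \approx -48910.0$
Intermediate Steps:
$F{\left(G,T \right)} = 2 - \frac{2 T}{-3 + G}$ ($F{\left(G,T \right)} = 2 - \frac{T + T}{G - 3} = 2 - \frac{2 T}{-3 + G}$)
$Z = \frac{1}{48}$ ($Z = \frac{1}{49 + \frac{2 \left(-3 - 3 - -9\right)}{-3 - 3}} = \frac{1}{49 + \frac{2 \left(-3 - 3 + 9\right)}{-6}} = \frac{1}{49 + 2 \left(- \frac{1}{6}\right) 3} = \frac{1}{49 - 1} = \frac{1}{48} \approx 0.020833$)
$Q{\left(C \right)} = - 5 C$ ($Q{\left(C \right)} = 5 \left(-1\right) C = - 5 C$)
$-49090 + Q{\left(Z - 36 \right)} = -49090 - 5 \left(\frac{1}{48} - 36\right) = -49090 - - \frac{8635}{48} = -49090 + \frac{8635}{48} = - \frac{2347685}{48}$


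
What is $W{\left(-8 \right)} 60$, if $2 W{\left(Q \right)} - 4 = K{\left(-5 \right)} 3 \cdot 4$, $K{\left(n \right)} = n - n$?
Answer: $120$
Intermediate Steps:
$K{\left(n \right)} = 0$
$W{\left(Q \right)} = 2$ ($W{\left(Q \right)} = 2 + \frac{0 \cdot 3 \cdot 4}{2} = 2 + \frac{0 \cdot 4}{2} = 2 + \frac{1}{2} \cdot 0 = 2 + 0 = 2$)
$W{\left(-8 \right)} 60 = 2 \cdot 60 = 120$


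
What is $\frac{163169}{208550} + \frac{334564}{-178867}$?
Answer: $- \frac{40587772677}{37302712850} \approx -1.0881$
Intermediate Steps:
$\frac{163169}{208550} + \frac{334564}{-178867} = 163169 \cdot \frac{1}{208550} + 334564 \left(- \frac{1}{178867}\right) = \frac{163169}{208550} - \frac{334564}{178867} = - \frac{40587772677}{37302712850}$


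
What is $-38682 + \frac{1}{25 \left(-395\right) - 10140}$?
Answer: $- \frac{774220231}{20015} \approx -38682.0$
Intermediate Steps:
$-38682 + \frac{1}{25 \left(-395\right) - 10140} = -38682 + \frac{1}{-9875 - 10140} = -38682 + \frac{1}{-20015} = -38682 - \frac{1}{20015} = - \frac{774220231}{20015}$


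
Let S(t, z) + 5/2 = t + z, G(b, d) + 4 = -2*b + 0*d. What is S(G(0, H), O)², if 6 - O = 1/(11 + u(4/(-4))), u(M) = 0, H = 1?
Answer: 169/484 ≈ 0.34917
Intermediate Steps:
G(b, d) = -4 - 2*b (G(b, d) = -4 + (-2*b + 0*d) = -4 + (-2*b + 0) = -4 - 2*b)
O = 65/11 (O = 6 - 1/(11 + 0) = 6 - 1/11 = 65/11 ≈ 5.9091)
S(t, z) = -5/2 + t + z (S(t, z) = -5/2 + (t + z) = -5/2 + t + z)
S(G(0, H), O)² = (-5/2 + (-4 - 2*0) + 65/11)² = (-5/2 + (-4 + 0) + 65/11)² = (-5/2 - 4 + 65/11)² = (-13/22)² = 169/484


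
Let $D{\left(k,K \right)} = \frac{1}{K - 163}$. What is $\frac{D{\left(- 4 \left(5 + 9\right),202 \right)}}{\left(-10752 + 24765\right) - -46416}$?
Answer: $\frac{1}{2356731} \approx 4.2432 \cdot 10^{-7}$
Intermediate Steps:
$D{\left(k,K \right)} = \frac{1}{-163 + K}$
$\frac{D{\left(- 4 \left(5 + 9\right),202 \right)}}{\left(-10752 + 24765\right) - -46416} = \frac{1}{\left(-163 + 202\right) \left(\left(-10752 + 24765\right) - -46416\right)} = \frac{1}{39 \left(14013 + 46416\right)} = \frac{1}{39 \cdot 60429} = \frac{1}{39} \cdot \frac{1}{60429} = \frac{1}{2356731}$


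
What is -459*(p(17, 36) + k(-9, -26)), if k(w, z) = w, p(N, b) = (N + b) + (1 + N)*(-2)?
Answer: -3672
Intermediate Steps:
p(N, b) = -2 + b - N (p(N, b) = (N + b) + (-2 - 2*N) = -2 + b - N)
-459*(p(17, 36) + k(-9, -26)) = -459*((-2 + 36 - 1*17) - 9) = -459*((-2 + 36 - 17) - 9) = -459*(17 - 9) = -459*8 = -3672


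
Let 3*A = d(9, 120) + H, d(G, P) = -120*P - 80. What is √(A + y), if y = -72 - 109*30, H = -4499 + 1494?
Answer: I*√82533/3 ≈ 95.762*I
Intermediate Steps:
d(G, P) = -80 - 120*P
H = -3005
y = -3342 (y = -72 - 3270 = -3342)
A = -17485/3 (A = ((-80 - 120*120) - 3005)/3 = ((-80 - 14400) - 3005)/3 = (-14480 - 3005)/3 = (⅓)*(-17485) = -17485/3 ≈ -5828.3)
√(A + y) = √(-17485/3 - 3342) = √(-27511/3) = I*√82533/3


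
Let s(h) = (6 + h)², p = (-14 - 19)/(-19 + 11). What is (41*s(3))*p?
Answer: 109593/8 ≈ 13699.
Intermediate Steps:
p = 33/8 (p = -33/(-8) = -33*(-⅛) = 33/8 ≈ 4.1250)
(41*s(3))*p = (41*(6 + 3)²)*(33/8) = (41*9²)*(33/8) = (41*81)*(33/8) = 3321*(33/8) = 109593/8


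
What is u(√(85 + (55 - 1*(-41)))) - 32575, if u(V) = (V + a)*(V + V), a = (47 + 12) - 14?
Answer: -32213 + 90*√181 ≈ -31002.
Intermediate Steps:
a = 45 (a = 59 - 14 = 45)
u(V) = 2*V*(45 + V) (u(V) = (V + 45)*(V + V) = (45 + V)*(2*V) = 2*V*(45 + V))
u(√(85 + (55 - 1*(-41)))) - 32575 = 2*√(85 + (55 - 1*(-41)))*(45 + √(85 + (55 - 1*(-41)))) - 32575 = 2*√(85 + (55 + 41))*(45 + √(85 + (55 + 41))) - 32575 = 2*√(85 + 96)*(45 + √(85 + 96)) - 32575 = 2*√181*(45 + √181) - 32575 = -32575 + 2*√181*(45 + √181)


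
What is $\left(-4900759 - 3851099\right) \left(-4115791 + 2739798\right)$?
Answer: $12042495344994$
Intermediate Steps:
$\left(-4900759 - 3851099\right) \left(-4115791 + 2739798\right) = \left(-8751858\right) \left(-1375993\right) = 12042495344994$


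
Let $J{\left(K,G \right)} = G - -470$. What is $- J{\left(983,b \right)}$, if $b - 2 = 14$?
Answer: $-486$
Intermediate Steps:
$b = 16$ ($b = 2 + 14 = 16$)
$J{\left(K,G \right)} = 470 + G$ ($J{\left(K,G \right)} = G + 470 = 470 + G$)
$- J{\left(983,b \right)} = - (470 + 16) = \left(-1\right) 486 = -486$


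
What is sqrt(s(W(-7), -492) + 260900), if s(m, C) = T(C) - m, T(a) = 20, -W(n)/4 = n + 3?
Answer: 2*sqrt(65226) ≈ 510.79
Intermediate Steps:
W(n) = -12 - 4*n (W(n) = -4*(n + 3) = -4*(3 + n) = -12 - 4*n)
s(m, C) = 20 - m
sqrt(s(W(-7), -492) + 260900) = sqrt((20 - (-12 - 4*(-7))) + 260900) = sqrt((20 - (-12 + 28)) + 260900) = sqrt((20 - 1*16) + 260900) = sqrt((20 - 16) + 260900) = sqrt(4 + 260900) = sqrt(260904) = 2*sqrt(65226)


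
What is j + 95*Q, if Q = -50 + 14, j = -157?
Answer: -3577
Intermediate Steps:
Q = -36
j + 95*Q = -157 + 95*(-36) = -157 - 3420 = -3577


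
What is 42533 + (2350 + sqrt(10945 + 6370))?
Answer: 44883 + sqrt(17315) ≈ 45015.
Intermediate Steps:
42533 + (2350 + sqrt(10945 + 6370)) = 42533 + (2350 + sqrt(17315)) = 44883 + sqrt(17315)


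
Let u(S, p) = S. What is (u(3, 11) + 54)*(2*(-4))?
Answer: -456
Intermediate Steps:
(u(3, 11) + 54)*(2*(-4)) = (3 + 54)*(2*(-4)) = 57*(-8) = -456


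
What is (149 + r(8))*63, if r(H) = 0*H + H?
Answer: 9891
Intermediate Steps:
r(H) = H (r(H) = 0 + H = H)
(149 + r(8))*63 = (149 + 8)*63 = 157*63 = 9891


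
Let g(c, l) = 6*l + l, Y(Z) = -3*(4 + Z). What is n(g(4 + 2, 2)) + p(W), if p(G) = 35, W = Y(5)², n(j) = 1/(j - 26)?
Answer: 419/12 ≈ 34.917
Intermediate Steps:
Y(Z) = -12 - 3*Z
g(c, l) = 7*l
n(j) = 1/(-26 + j)
W = 729 (W = (-12 - 3*5)² = (-12 - 15)² = (-27)² = 729)
n(g(4 + 2, 2)) + p(W) = 1/(-26 + 7*2) + 35 = 1/(-26 + 14) + 35 = 1/(-12) + 35 = -1/12 + 35 = 419/12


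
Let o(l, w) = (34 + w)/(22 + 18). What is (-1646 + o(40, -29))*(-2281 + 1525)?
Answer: 2488563/2 ≈ 1.2443e+6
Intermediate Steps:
o(l, w) = 17/20 + w/40 (o(l, w) = (34 + w)/40 = (34 + w)*(1/40) = 17/20 + w/40)
(-1646 + o(40, -29))*(-2281 + 1525) = (-1646 + (17/20 + (1/40)*(-29)))*(-2281 + 1525) = (-1646 + (17/20 - 29/40))*(-756) = (-1646 + 1/8)*(-756) = -13167/8*(-756) = 2488563/2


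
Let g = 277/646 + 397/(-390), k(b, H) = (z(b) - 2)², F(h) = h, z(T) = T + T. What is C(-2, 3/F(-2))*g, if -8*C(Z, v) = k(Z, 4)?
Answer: 55662/20995 ≈ 2.6512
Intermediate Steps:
z(T) = 2*T
k(b, H) = (-2 + 2*b)² (k(b, H) = (2*b - 2)² = (-2 + 2*b)²)
C(Z, v) = -(-1 + Z)²/2
g = -37108/62985 (g = 277*(1/646) + 397*(-1/390) = 277/646 - 397/390 = -37108/62985 ≈ -0.58916)
C(-2, 3/F(-2))*g = -(-1 - 2)²/2*(-37108/62985) = -½*(-3)²*(-37108/62985) = -½*9*(-37108/62985) = -9/2*(-37108/62985) = 55662/20995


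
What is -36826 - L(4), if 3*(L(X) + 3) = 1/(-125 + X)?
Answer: -13366748/363 ≈ -36823.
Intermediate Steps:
L(X) = -3 + 1/(3*(-125 + X))
-36826 - L(4) = -36826 - (1126 - 9*4)/(3*(-125 + 4)) = -36826 - (1126 - 36)/(3*(-121)) = -36826 - (-1)*1090/(3*121) = -36826 - 1*(-1090/363) = -36826 + 1090/363 = -13366748/363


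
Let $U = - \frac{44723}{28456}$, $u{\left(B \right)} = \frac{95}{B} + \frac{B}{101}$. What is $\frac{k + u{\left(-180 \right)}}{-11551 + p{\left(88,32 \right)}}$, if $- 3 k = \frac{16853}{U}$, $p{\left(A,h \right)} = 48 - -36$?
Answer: $- \frac{580861960739}{1864681298676} \approx -0.31151$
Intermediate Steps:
$p{\left(A,h \right)} = 84$ ($p{\left(A,h \right)} = 48 + 36 = 84$)
$u{\left(B \right)} = \frac{95}{B} + \frac{B}{101}$ ($u{\left(B \right)} = \frac{95}{B} + B \frac{1}{101} = \frac{95}{B} + \frac{B}{101}$)
$U = - \frac{44723}{28456}$ ($U = \left(-44723\right) \frac{1}{28456} = - \frac{44723}{28456} \approx -1.5717$)
$k = \frac{479568968}{134169}$ ($k = - \frac{16853 \frac{1}{- \frac{44723}{28456}}}{3} = - \frac{16853 \left(- \frac{28456}{44723}\right)}{3} = \left(- \frac{1}{3}\right) \left(- \frac{479568968}{44723}\right) = \frac{479568968}{134169} \approx 3574.4$)
$\frac{k + u{\left(-180 \right)}}{-11551 + p{\left(88,32 \right)}} = \frac{\frac{479568968}{134169} + \left(\frac{95}{-180} + \frac{1}{101} \left(-180\right)\right)}{-11551 + 84} = \frac{\frac{479568968}{134169} + \left(95 \left(- \frac{1}{180}\right) - \frac{180}{101}\right)}{-11467} = \left(\frac{479568968}{134169} - \frac{8399}{3636}\right) \left(- \frac{1}{11467}\right) = \frac{580861960739}{162612828} \left(- \frac{1}{11467}\right) = - \frac{580861960739}{1864681298676}$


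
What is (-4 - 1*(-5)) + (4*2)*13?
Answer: 105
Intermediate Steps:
(-4 - 1*(-5)) + (4*2)*13 = (-4 + 5) + 8*13 = 1 + 104 = 105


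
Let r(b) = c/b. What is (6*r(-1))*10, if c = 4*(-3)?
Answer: 720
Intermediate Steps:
c = -12
r(b) = -12/b
(6*r(-1))*10 = (6*(-12/(-1)))*10 = (6*(-12*(-1)))*10 = (6*12)*10 = 72*10 = 720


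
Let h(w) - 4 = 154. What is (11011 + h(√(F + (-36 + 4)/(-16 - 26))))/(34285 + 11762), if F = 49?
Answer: 3723/15349 ≈ 0.24256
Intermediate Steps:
h(w) = 158 (h(w) = 4 + 154 = 158)
(11011 + h(√(F + (-36 + 4)/(-16 - 26))))/(34285 + 11762) = (11011 + 158)/(34285 + 11762) = 11169/46047 = 11169*(1/46047) = 3723/15349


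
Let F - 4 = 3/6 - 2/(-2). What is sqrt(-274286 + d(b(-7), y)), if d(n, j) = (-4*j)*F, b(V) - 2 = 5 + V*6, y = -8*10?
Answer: I*sqrt(272526) ≈ 522.04*I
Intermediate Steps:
y = -80
b(V) = 7 + 6*V (b(V) = 2 + (5 + V*6) = 2 + (5 + 6*V) = 7 + 6*V)
F = 11/2 (F = 4 + (3/6 - 2/(-2)) = 4 + (3*(1/6) - 2*(-1/2)) = 4 + (1/2 + 1) = 4 + 3/2 = 11/2 ≈ 5.5000)
d(n, j) = -22*j (d(n, j) = -4*j*(11/2) = -22*j)
sqrt(-274286 + d(b(-7), y)) = sqrt(-274286 - 22*(-80)) = sqrt(-274286 + 1760) = sqrt(-272526) = I*sqrt(272526)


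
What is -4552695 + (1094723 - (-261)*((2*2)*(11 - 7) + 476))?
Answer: -3329560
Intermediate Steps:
-4552695 + (1094723 - (-261)*((2*2)*(11 - 7) + 476)) = -4552695 + (1094723 - (-261)*(4*4 + 476)) = -4552695 + (1094723 - (-261)*(16 + 476)) = -4552695 + (1094723 - (-261)*492) = -4552695 + (1094723 - 1*(-128412)) = -4552695 + (1094723 + 128412) = -4552695 + 1223135 = -3329560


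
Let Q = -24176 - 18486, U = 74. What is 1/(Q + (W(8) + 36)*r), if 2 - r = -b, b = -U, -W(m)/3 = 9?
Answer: -1/43310 ≈ -2.3089e-5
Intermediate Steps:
W(m) = -27 (W(m) = -3*9 = -27)
b = -74 (b = -1*74 = -74)
r = -72 (r = 2 - (-1)*(-74) = 2 - 1*74 = 2 - 74 = -72)
Q = -42662
1/(Q + (W(8) + 36)*r) = 1/(-42662 + (-27 + 36)*(-72)) = 1/(-42662 + 9*(-72)) = 1/(-42662 - 648) = 1/(-43310) = -1/43310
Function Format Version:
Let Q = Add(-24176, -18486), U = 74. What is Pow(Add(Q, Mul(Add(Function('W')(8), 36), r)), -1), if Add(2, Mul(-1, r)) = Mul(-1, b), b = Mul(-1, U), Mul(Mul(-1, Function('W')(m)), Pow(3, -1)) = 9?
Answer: Rational(-1, 43310) ≈ -2.3089e-5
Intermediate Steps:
Function('W')(m) = -27 (Function('W')(m) = Mul(-3, 9) = -27)
b = -74 (b = Mul(-1, 74) = -74)
r = -72 (r = Add(2, Mul(-1, Mul(-1, -74))) = Add(2, Mul(-1, 74)) = Add(2, -74) = -72)
Q = -42662
Pow(Add(Q, Mul(Add(Function('W')(8), 36), r)), -1) = Pow(Add(-42662, Mul(Add(-27, 36), -72)), -1) = Pow(Add(-42662, Mul(9, -72)), -1) = Pow(Add(-42662, -648), -1) = Pow(-43310, -1) = Rational(-1, 43310)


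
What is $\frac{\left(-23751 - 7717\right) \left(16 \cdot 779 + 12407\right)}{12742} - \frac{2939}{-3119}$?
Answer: $- \frac{1220509334997}{19871149} \approx -61421.0$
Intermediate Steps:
$\frac{\left(-23751 - 7717\right) \left(16 \cdot 779 + 12407\right)}{12742} - \frac{2939}{-3119} = - 31468 \left(12464 + 12407\right) \frac{1}{12742} - - \frac{2939}{3119} = \left(-31468\right) 24871 \cdot \frac{1}{12742} + \frac{2939}{3119} = \left(-782640628\right) \frac{1}{12742} + \frac{2939}{3119} = - \frac{391320314}{6371} + \frac{2939}{3119} = - \frac{1220509334997}{19871149}$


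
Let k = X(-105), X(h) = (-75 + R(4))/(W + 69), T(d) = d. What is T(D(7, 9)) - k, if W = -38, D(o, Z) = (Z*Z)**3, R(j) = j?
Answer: 16474742/31 ≈ 5.3144e+5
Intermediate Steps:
D(o, Z) = Z**6 (D(o, Z) = (Z**2)**3 = Z**6)
X(h) = -71/31 (X(h) = (-75 + 4)/(-38 + 69) = -71/31)
k = -71/31 ≈ -2.2903
T(D(7, 9)) - k = 9**6 - 1*(-71/31) = 531441 + 71/31 = 16474742/31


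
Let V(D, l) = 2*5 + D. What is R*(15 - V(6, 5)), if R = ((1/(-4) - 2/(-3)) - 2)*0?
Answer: 0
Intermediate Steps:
V(D, l) = 10 + D
R = 0 (R = ((1*(-¼) - 2*(-⅓)) - 2)*0 = ((-¼ + ⅔) - 2)*0 = (5/12 - 2)*0 = -19/12*0 = 0)
R*(15 - V(6, 5)) = 0*(15 - (10 + 6)) = 0*(15 - 1*16) = 0*(15 - 16) = 0*(-1) = 0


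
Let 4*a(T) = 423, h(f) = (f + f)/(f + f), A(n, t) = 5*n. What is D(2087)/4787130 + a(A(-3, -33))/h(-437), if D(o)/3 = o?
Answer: 337496839/3191420 ≈ 105.75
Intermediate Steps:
h(f) = 1 (h(f) = (2*f)/((2*f)) = (2*f)*(1/(2*f)) = 1)
a(T) = 423/4 (a(T) = (¼)*423 = 423/4)
D(o) = 3*o
D(2087)/4787130 + a(A(-3, -33))/h(-437) = (3*2087)/4787130 + (423/4)/1 = 6261*(1/4787130) + (423/4)*1 = 2087/1595710 + 423/4 = 337496839/3191420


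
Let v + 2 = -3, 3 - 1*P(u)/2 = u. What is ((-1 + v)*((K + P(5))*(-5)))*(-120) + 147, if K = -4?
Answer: 28947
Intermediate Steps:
P(u) = 6 - 2*u
v = -5 (v = -2 - 3 = -5)
((-1 + v)*((K + P(5))*(-5)))*(-120) + 147 = ((-1 - 5)*((-4 + (6 - 2*5))*(-5)))*(-120) + 147 = -6*(-4 + (6 - 10))*(-5)*(-120) + 147 = -6*(-4 - 4)*(-5)*(-120) + 147 = -(-48)*(-5)*(-120) + 147 = -6*40*(-120) + 147 = -240*(-120) + 147 = 28800 + 147 = 28947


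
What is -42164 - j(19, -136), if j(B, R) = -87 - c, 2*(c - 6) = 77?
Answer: -84065/2 ≈ -42033.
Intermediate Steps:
c = 89/2 (c = 6 + (½)*77 = 6 + 77/2 = 89/2 ≈ 44.500)
j(B, R) = -263/2 (j(B, R) = -87 - 1*89/2 = -87 - 89/2 = -263/2)
-42164 - j(19, -136) = -42164 - 1*(-263/2) = -42164 + 263/2 = -84065/2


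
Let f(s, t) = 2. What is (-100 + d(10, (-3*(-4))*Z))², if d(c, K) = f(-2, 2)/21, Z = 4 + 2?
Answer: 4401604/441 ≈ 9981.0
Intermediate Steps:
Z = 6
d(c, K) = 2/21
(-100 + d(10, (-3*(-4))*Z))² = (-100 + 2/21)² = (-2098/21)² = 4401604/441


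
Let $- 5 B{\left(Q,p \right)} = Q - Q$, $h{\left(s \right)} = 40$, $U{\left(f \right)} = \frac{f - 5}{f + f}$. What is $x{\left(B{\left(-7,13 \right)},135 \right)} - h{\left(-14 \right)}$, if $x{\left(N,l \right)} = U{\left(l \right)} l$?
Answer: $25$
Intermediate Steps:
$U{\left(f \right)} = \frac{-5 + f}{2 f}$
$B{\left(Q,p \right)} = 0$ ($B{\left(Q,p \right)} = - \frac{Q - Q}{5} = \left(- \frac{1}{5}\right) 0 = 0$)
$x{\left(N,l \right)} = - \frac{5}{2} + \frac{l}{2}$ ($x{\left(N,l \right)} = \frac{-5 + l}{2 l} l = - \frac{5}{2} + \frac{l}{2}$)
$x{\left(B{\left(-7,13 \right)},135 \right)} - h{\left(-14 \right)} = \left(- \frac{5}{2} + \frac{1}{2} \cdot 135\right) - 40 = \left(- \frac{5}{2} + \frac{135}{2}\right) - 40 = 65 - 40 = 25$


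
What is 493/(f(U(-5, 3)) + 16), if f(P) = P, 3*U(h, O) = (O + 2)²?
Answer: 1479/73 ≈ 20.260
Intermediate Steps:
U(h, O) = (2 + O)²/3 (U(h, O) = (O + 2)²/3 = (2 + O)²/3)
493/(f(U(-5, 3)) + 16) = 493/((2 + 3)²/3 + 16) = 493/((⅓)*5² + 16) = 493/((⅓)*25 + 16) = 493/(25/3 + 16) = 493/(73/3) = (3/73)*493 = 1479/73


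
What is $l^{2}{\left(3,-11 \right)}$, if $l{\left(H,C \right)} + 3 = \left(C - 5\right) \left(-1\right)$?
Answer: $169$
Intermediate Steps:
$l{\left(H,C \right)} = 2 - C$ ($l{\left(H,C \right)} = -3 + \left(C - 5\right) \left(-1\right) = -3 + \left(-5 + C\right) \left(-1\right) = -3 - \left(-5 + C\right) = 2 - C$)
$l^{2}{\left(3,-11 \right)} = \left(2 - -11\right)^{2} = \left(2 + 11\right)^{2} = 13^{2} = 169$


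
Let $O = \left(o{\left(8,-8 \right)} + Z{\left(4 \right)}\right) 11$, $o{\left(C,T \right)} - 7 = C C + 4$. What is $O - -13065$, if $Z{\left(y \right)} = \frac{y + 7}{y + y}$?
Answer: $\frac{111241}{8} \approx 13905.0$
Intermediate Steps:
$o{\left(C,T \right)} = 11 + C^{2}$ ($o{\left(C,T \right)} = 7 + \left(C C + 4\right) = 7 + \left(C^{2} + 4\right) = 7 + \left(4 + C^{2}\right) = 11 + C^{2}$)
$Z{\left(y \right)} = \frac{7 + y}{2 y}$
$O = \frac{6721}{8}$ ($O = \left(\left(11 + 8^{2}\right) + \frac{7 + 4}{2 \cdot 4}\right) 11 = \left(\left(11 + 64\right) + \frac{1}{2} \cdot \frac{1}{4} \cdot 11\right) 11 = \left(75 + \frac{11}{8}\right) 11 = \frac{611}{8} \cdot 11 = \frac{6721}{8} \approx 840.13$)
$O - -13065 = \frac{6721}{8} - -13065 = \frac{6721}{8} + 13065 = \frac{111241}{8}$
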